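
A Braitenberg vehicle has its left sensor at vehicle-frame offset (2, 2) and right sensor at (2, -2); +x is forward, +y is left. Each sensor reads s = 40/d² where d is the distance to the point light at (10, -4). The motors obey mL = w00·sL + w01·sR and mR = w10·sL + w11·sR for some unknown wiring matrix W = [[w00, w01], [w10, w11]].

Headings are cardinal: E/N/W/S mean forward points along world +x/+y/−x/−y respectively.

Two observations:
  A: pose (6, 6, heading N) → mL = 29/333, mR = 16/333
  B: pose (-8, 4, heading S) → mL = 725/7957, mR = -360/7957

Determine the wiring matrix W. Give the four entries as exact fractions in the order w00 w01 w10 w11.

1 -1/2 -1 1

obs A: pose=(6,6,N) → sL=2/9, sR=10/37, mL=29/333, mR=16/333
obs B: pose=(-8,4,S) → sL=10/73, sR=10/109, mL=725/7957, mR=-360/7957
sensor matrix S = [[2/9, 10/37], [10/73, 10/109]]; det S = -44080/2649681
solve [mL_A; mL_B] = S·[w00; w01] and [mR_A; mR_B] = S·[w10; w11]:
  w00 = 1, w01 = -1/2, w10 = -1, w11 = 1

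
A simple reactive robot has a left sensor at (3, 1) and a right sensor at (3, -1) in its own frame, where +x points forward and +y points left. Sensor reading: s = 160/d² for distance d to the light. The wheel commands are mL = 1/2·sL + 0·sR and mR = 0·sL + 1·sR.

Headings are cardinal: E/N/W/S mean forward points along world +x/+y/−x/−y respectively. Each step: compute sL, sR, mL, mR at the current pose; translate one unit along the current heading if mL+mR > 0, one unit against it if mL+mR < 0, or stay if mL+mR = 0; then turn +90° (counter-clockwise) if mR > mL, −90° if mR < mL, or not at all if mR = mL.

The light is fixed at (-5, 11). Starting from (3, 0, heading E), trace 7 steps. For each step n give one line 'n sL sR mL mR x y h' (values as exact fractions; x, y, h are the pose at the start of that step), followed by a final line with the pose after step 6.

n=0: pose=(3,0,E); sL=160/221, sR=32/53; mL=80/221, mR=32/53; mL+mR=11312/11713 → advance +1; mR−mL=2832/11713 → turn +1·90°
n=1: pose=(4,0,N); sL=5/4, sR=40/41; mL=5/8, mR=40/41; mL+mR=525/328 → advance +1; mR−mL=115/328 → turn +1·90°
n=2: pose=(4,1,W); sL=160/157, sR=160/117; mL=80/157, mR=160/117; mL+mR=34480/18369 → advance +1; mR−mL=15760/18369 → turn +1·90°
n=3: pose=(3,1,S); sL=16/25, sR=80/109; mL=8/25, mR=80/109; mL+mR=2872/2725 → advance +1; mR−mL=1128/2725 → turn +1·90°
n=4: pose=(3,0,E); sL=160/221, sR=32/53; mL=80/221, mR=32/53; mL+mR=11312/11713 → advance +1; mR−mL=2832/11713 → turn +1·90°
n=5: pose=(4,0,N); sL=5/4, sR=40/41; mL=5/8, mR=40/41; mL+mR=525/328 → advance +1; mR−mL=115/328 → turn +1·90°
n=6: pose=(4,1,W); sL=160/157, sR=160/117; mL=80/157, mR=160/117; mL+mR=34480/18369 → advance +1; mR−mL=15760/18369 → turn +1·90°

0 160/221 32/53 80/221 32/53 3 0 E
1 5/4 40/41 5/8 40/41 4 0 N
2 160/157 160/117 80/157 160/117 4 1 W
3 16/25 80/109 8/25 80/109 3 1 S
4 160/221 32/53 80/221 32/53 3 0 E
5 5/4 40/41 5/8 40/41 4 0 N
6 160/157 160/117 80/157 160/117 4 1 W
final 3 1 S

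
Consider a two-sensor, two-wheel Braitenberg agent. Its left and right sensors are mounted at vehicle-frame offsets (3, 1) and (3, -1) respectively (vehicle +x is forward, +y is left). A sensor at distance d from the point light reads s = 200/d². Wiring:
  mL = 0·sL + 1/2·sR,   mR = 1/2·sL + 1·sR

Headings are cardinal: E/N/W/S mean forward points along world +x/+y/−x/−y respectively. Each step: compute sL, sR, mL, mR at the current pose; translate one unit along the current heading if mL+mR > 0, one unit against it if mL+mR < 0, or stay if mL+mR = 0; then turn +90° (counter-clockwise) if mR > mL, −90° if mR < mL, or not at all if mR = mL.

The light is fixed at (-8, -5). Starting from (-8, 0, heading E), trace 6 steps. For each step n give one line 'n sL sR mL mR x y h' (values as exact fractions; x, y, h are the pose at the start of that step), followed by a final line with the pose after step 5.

0 40/9 8 4 92/9 -8 0 E
1 25/8 50/17 25/17 1225/272 -7 0 N
2 200/29 200/53 100/53 11100/1537 -7 1 W
3 20 20 10 30 -8 1 S
4 40/9 8 4 92/9 -8 0 E
5 25/8 50/17 25/17 1225/272 -7 0 N
final -7 1 W

n=0: pose=(-8,0,E); sL=40/9, sR=8; mL=4, mR=92/9; mL+mR=128/9 → advance +1; mR−mL=56/9 → turn +1·90°
n=1: pose=(-7,0,N); sL=25/8, sR=50/17; mL=25/17, mR=1225/272; mL+mR=1625/272 → advance +1; mR−mL=825/272 → turn +1·90°
n=2: pose=(-7,1,W); sL=200/29, sR=200/53; mL=100/53, mR=11100/1537; mL+mR=14000/1537 → advance +1; mR−mL=8200/1537 → turn +1·90°
n=3: pose=(-8,1,S); sL=20, sR=20; mL=10, mR=30; mL+mR=40 → advance +1; mR−mL=20 → turn +1·90°
n=4: pose=(-8,0,E); sL=40/9, sR=8; mL=4, mR=92/9; mL+mR=128/9 → advance +1; mR−mL=56/9 → turn +1·90°
n=5: pose=(-7,0,N); sL=25/8, sR=50/17; mL=25/17, mR=1225/272; mL+mR=1625/272 → advance +1; mR−mL=825/272 → turn +1·90°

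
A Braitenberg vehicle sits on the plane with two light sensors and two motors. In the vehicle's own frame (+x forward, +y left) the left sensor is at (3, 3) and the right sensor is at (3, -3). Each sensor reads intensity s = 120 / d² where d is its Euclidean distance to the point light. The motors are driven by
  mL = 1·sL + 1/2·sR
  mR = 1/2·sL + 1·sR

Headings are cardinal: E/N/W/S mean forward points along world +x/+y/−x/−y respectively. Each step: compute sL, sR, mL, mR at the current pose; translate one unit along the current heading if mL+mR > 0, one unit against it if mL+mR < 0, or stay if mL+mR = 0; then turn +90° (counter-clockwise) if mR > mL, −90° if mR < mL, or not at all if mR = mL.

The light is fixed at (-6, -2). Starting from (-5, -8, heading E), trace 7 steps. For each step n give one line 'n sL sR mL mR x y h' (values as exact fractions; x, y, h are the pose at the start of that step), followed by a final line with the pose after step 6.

0 24/5 120/97 2628/485 1764/485 -5 -8 E
1 60/53 60/41 4050/2173 4410/2173 -4 -8 S
2 120/41 24/25 3492/1025 2484/1025 -4 -9 E
3 15/17 6/5 126/85 279/170 -3 -9 S
4 120/61 120/157 22500/9577 16740/9577 -3 -10 E
5 12/17 60/61 1242/1037 1386/1037 -2 -10 S
6 24/17 120/193 5652/3281 4356/3281 -2 -11 E
final -1 -11 S

n=0: pose=(-5,-8,E); sL=24/5, sR=120/97; mL=2628/485, mR=1764/485; mL+mR=4392/485 → advance +1; mR−mL=-864/485 → turn -1·90°
n=1: pose=(-4,-8,S); sL=60/53, sR=60/41; mL=4050/2173, mR=4410/2173; mL+mR=8460/2173 → advance +1; mR−mL=360/2173 → turn +1·90°
n=2: pose=(-4,-9,E); sL=120/41, sR=24/25; mL=3492/1025, mR=2484/1025; mL+mR=5976/1025 → advance +1; mR−mL=-1008/1025 → turn -1·90°
n=3: pose=(-3,-9,S); sL=15/17, sR=6/5; mL=126/85, mR=279/170; mL+mR=531/170 → advance +1; mR−mL=27/170 → turn +1·90°
n=4: pose=(-3,-10,E); sL=120/61, sR=120/157; mL=22500/9577, mR=16740/9577; mL+mR=39240/9577 → advance +1; mR−mL=-5760/9577 → turn -1·90°
n=5: pose=(-2,-10,S); sL=12/17, sR=60/61; mL=1242/1037, mR=1386/1037; mL+mR=2628/1037 → advance +1; mR−mL=144/1037 → turn +1·90°
n=6: pose=(-2,-11,E); sL=24/17, sR=120/193; mL=5652/3281, mR=4356/3281; mL+mR=10008/3281 → advance +1; mR−mL=-1296/3281 → turn -1·90°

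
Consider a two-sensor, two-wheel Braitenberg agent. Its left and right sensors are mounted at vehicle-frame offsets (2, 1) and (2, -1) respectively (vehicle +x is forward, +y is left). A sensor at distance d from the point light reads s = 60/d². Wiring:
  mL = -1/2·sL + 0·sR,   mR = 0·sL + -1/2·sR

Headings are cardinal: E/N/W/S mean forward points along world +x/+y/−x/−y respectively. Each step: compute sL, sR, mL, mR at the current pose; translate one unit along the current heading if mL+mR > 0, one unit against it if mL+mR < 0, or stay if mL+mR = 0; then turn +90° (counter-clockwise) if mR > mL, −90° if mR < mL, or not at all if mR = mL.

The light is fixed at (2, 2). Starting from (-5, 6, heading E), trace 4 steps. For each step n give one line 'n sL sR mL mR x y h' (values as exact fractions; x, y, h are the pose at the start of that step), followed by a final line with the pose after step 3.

n=0: pose=(-5,6,E); sL=6/5, sR=30/17; mL=-3/5, mR=-15/17; mL+mR=-126/85 → advance -1; mR−mL=-24/85 → turn -1·90°
n=1: pose=(-6,6,S); sL=60/53, sR=12/17; mL=-30/53, mR=-6/17; mL+mR=-828/901 → advance -1; mR−mL=192/901 → turn +1·90°
n=2: pose=(-6,7,E); sL=5/6, sR=15/13; mL=-5/12, mR=-15/26; mL+mR=-155/156 → advance -1; mR−mL=-25/156 → turn -1·90°
n=3: pose=(-7,7,S); sL=60/73, sR=60/109; mL=-30/73, mR=-30/109; mL+mR=-5460/7957 → advance -1; mR−mL=1080/7957 → turn +1·90°

0 6/5 30/17 -3/5 -15/17 -5 6 E
1 60/53 12/17 -30/53 -6/17 -6 6 S
2 5/6 15/13 -5/12 -15/26 -6 7 E
3 60/73 60/109 -30/73 -30/109 -7 7 S
final -7 8 E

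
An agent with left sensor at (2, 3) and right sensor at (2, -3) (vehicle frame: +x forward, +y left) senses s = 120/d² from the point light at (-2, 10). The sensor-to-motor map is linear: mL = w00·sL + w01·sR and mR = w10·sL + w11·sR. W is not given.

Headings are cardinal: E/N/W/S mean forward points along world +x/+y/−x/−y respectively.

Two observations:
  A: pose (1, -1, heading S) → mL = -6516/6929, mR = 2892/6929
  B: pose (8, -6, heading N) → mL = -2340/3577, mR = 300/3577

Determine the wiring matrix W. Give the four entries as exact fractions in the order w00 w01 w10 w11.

-1 -1/2 -1/2 1

obs A: pose=(1,-1,S) → sL=24/41, sR=120/169, mL=-6516/6929, mR=2892/6929
obs B: pose=(8,-6,N) → sL=24/49, sR=24/73, mL=-2340/3577, mR=300/3577
sensor matrix S = [[24/41, 120/169], [24/49, 24/73]]; det S = -3849984/24785033
solve [mL_A; mL_B] = S·[w00; w01] and [mR_A; mR_B] = S·[w10; w11]:
  w00 = -1, w01 = -1/2, w10 = -1/2, w11 = 1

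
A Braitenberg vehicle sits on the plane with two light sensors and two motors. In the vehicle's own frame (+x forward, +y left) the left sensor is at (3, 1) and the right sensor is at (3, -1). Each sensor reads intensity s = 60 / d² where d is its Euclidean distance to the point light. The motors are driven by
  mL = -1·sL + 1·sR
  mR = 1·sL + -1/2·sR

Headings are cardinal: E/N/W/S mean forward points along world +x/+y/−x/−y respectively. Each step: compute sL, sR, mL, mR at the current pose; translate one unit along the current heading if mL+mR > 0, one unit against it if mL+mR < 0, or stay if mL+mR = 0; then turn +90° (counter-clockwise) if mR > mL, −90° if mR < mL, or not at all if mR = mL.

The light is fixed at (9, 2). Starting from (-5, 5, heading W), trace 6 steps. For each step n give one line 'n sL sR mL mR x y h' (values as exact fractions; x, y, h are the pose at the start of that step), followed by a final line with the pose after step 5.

0 60/293 12/61 -144/17873 1902/17873 -5 5 W
1 15/49 15/64 -225/3136 1185/6272 -6 5 S
2 20/51 12/29 32/1479 274/1479 -6 4 E
3 6/25 30/97 168/2425 207/2425 -5 4 N
4 60/293 12/61 -144/17873 1902/17873 -5 5 W
5 15/49 15/64 -225/3136 1185/6272 -6 5 S
final -6 4 E

n=0: pose=(-5,5,W); sL=60/293, sR=12/61; mL=-144/17873, mR=1902/17873; mL+mR=6/61 → advance +1; mR−mL=2046/17873 → turn +1·90°
n=1: pose=(-6,5,S); sL=15/49, sR=15/64; mL=-225/3136, mR=1185/6272; mL+mR=15/128 → advance +1; mR−mL=1635/6272 → turn +1·90°
n=2: pose=(-6,4,E); sL=20/51, sR=12/29; mL=32/1479, mR=274/1479; mL+mR=6/29 → advance +1; mR−mL=242/1479 → turn +1·90°
n=3: pose=(-5,4,N); sL=6/25, sR=30/97; mL=168/2425, mR=207/2425; mL+mR=15/97 → advance +1; mR−mL=39/2425 → turn +1·90°
n=4: pose=(-5,5,W); sL=60/293, sR=12/61; mL=-144/17873, mR=1902/17873; mL+mR=6/61 → advance +1; mR−mL=2046/17873 → turn +1·90°
n=5: pose=(-6,5,S); sL=15/49, sR=15/64; mL=-225/3136, mR=1185/6272; mL+mR=15/128 → advance +1; mR−mL=1635/6272 → turn +1·90°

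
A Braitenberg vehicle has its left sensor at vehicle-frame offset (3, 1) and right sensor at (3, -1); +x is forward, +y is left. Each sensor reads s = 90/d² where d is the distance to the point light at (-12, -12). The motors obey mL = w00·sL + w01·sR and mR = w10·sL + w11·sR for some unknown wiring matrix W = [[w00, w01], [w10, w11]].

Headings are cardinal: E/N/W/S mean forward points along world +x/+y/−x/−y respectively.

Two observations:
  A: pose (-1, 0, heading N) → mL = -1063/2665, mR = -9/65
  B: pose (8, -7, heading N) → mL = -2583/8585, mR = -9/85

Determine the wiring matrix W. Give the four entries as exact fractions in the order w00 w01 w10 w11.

obs A: pose=(-1,0,N) → sL=18/65, sR=10/41, mL=-1063/2665, mR=-9/65
obs B: pose=(8,-7,N) → sL=18/85, sR=18/101, mL=-2583/8585, mR=-9/85
sensor matrix S = [[18/65, 10/41], [18/85, 18/101]]; det S = -10512/4575805
solve [mL_A; mL_B] = S·[w00; w01] and [mR_A; mR_B] = S·[w10; w11]:
  w00 = -1, w01 = -1/2, w10 = -1/2, w11 = 0

-1 -1/2 -1/2 0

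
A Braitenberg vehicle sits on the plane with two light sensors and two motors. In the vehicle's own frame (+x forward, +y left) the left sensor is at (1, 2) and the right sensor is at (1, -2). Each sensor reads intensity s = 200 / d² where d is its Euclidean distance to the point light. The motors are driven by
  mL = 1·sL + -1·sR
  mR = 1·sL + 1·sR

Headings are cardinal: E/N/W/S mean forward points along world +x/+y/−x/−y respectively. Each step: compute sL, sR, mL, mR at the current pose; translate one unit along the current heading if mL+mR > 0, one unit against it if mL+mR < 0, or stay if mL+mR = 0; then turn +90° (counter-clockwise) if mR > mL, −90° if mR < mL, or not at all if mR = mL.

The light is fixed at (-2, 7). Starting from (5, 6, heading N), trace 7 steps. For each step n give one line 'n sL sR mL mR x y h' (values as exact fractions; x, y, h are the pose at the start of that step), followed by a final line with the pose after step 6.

0 8 200/81 448/81 848/81 5 6 N
1 5 5 0 10 5 7 W
2 40/13 200/17 -1920/221 3280/221 4 7 S
3 4 100/29 16/29 216/29 4 6 E
4 8 200/81 448/81 848/81 5 6 N
5 5 5 0 10 5 7 W
6 40/13 200/17 -1920/221 3280/221 4 7 S
final 4 6 E

n=0: pose=(5,6,N); sL=8, sR=200/81; mL=448/81, mR=848/81; mL+mR=16 → advance +1; mR−mL=400/81 → turn +1·90°
n=1: pose=(5,7,W); sL=5, sR=5; mL=0, mR=10; mL+mR=10 → advance +1; mR−mL=10 → turn +1·90°
n=2: pose=(4,7,S); sL=40/13, sR=200/17; mL=-1920/221, mR=3280/221; mL+mR=80/13 → advance +1; mR−mL=400/17 → turn +1·90°
n=3: pose=(4,6,E); sL=4, sR=100/29; mL=16/29, mR=216/29; mL+mR=8 → advance +1; mR−mL=200/29 → turn +1·90°
n=4: pose=(5,6,N); sL=8, sR=200/81; mL=448/81, mR=848/81; mL+mR=16 → advance +1; mR−mL=400/81 → turn +1·90°
n=5: pose=(5,7,W); sL=5, sR=5; mL=0, mR=10; mL+mR=10 → advance +1; mR−mL=10 → turn +1·90°
n=6: pose=(4,7,S); sL=40/13, sR=200/17; mL=-1920/221, mR=3280/221; mL+mR=80/13 → advance +1; mR−mL=400/17 → turn +1·90°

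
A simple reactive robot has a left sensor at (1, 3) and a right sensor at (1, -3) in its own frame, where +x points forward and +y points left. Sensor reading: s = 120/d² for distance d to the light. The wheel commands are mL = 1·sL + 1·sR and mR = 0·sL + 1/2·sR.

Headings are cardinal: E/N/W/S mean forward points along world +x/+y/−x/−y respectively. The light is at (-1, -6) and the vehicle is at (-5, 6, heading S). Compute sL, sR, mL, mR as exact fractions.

60/61 12/17 1752/1037 6/17

left sensor world pos  = (-2, 5); dL² = 122
right sensor world pos = (-8, 5); dR² = 170
sL = 120/122 = 60/61
sR = 120/170 = 12/17
mL = 1·sL + 1·sR = 1752/1037
mR = 0·sL + 1/2·sR = 6/17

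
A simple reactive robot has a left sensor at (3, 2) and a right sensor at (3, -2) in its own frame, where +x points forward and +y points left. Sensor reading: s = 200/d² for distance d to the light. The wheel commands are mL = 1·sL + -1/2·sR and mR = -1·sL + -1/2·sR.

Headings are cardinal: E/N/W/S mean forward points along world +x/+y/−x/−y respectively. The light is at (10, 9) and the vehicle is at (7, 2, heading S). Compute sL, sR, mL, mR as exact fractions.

200/101 8/5 596/505 -1404/505

left sensor world pos  = (9, -1); dL² = 101
right sensor world pos = (5, -1); dR² = 125
sL = 200/101 = 200/101
sR = 200/125 = 8/5
mL = 1·sL + -1/2·sR = 596/505
mR = -1·sL + -1/2·sR = -1404/505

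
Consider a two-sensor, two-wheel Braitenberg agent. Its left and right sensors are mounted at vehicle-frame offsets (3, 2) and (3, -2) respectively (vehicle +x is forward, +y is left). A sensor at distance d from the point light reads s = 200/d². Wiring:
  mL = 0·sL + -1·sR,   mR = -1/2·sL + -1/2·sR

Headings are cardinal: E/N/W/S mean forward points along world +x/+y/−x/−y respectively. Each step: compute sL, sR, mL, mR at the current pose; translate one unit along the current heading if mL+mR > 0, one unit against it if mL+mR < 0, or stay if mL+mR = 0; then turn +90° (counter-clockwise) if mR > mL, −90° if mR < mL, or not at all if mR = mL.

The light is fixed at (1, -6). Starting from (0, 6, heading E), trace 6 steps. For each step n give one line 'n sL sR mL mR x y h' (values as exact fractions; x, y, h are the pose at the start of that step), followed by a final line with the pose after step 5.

0 1 25/13 -25/13 -19/13 0 6 E
1 200/241 8/9 -8/9 -1864/2169 -1 6 N
2 100/53 100/97 -100/97 -7500/5141 -1 5 W
3 40/41 200/197 -200/197 -8040/8077 0 5 N
4 5/2 5/4 -5/4 -15/8 0 4 W
5 200/173 200/173 -200/173 -200/173 1 4 N
final 1 3 N

n=0: pose=(0,6,E); sL=1, sR=25/13; mL=-25/13, mR=-19/13; mL+mR=-44/13 → advance -1; mR−mL=6/13 → turn +1·90°
n=1: pose=(-1,6,N); sL=200/241, sR=8/9; mL=-8/9, mR=-1864/2169; mL+mR=-1264/723 → advance -1; mR−mL=64/2169 → turn +1·90°
n=2: pose=(-1,5,W); sL=100/53, sR=100/97; mL=-100/97, mR=-7500/5141; mL+mR=-12800/5141 → advance -1; mR−mL=-2200/5141 → turn -1·90°
n=3: pose=(0,5,N); sL=40/41, sR=200/197; mL=-200/197, mR=-8040/8077; mL+mR=-16240/8077 → advance -1; mR−mL=160/8077 → turn +1·90°
n=4: pose=(0,4,W); sL=5/2, sR=5/4; mL=-5/4, mR=-15/8; mL+mR=-25/8 → advance -1; mR−mL=-5/8 → turn -1·90°
n=5: pose=(1,4,N); sL=200/173, sR=200/173; mL=-200/173, mR=-200/173; mL+mR=-400/173 → advance -1; mR−mL=0 → turn +0·90°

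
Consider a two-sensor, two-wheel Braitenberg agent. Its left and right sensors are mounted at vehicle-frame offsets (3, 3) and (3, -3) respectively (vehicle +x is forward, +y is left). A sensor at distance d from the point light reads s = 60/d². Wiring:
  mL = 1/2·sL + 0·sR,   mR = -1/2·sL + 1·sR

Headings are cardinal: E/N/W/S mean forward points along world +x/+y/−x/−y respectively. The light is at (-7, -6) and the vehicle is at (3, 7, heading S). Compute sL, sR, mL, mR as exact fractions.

60/269 60/149 30/269 11670/40081

left sensor world pos  = (6, 4); dL² = 269
right sensor world pos = (0, 4); dR² = 149
sL = 60/269 = 60/269
sR = 60/149 = 60/149
mL = 1/2·sL + 0·sR = 30/269
mR = -1/2·sL + 1·sR = 11670/40081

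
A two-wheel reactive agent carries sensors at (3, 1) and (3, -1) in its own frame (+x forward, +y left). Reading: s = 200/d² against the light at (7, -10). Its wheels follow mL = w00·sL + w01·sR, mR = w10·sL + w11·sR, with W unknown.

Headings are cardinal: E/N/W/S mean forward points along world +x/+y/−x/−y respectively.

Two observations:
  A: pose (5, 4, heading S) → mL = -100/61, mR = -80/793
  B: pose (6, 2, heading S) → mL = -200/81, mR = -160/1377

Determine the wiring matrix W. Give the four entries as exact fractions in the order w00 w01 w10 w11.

obs A: pose=(5,4,S) → sL=100/61, sR=20/13, mL=-100/61, mR=-80/793
obs B: pose=(6,2,S) → sL=200/81, sR=40/17, mL=-200/81, mR=-160/1377
sensor matrix S = [[100/61, 20/13], [200/81, 40/17]]; det S = 64000/1091961
solve [mL_A; mL_B] = S·[w00; w01] and [mR_A; mR_B] = S·[w10; w11]:
  w00 = -1, w01 = 0, w10 = -1, w11 = 1

-1 0 -1 1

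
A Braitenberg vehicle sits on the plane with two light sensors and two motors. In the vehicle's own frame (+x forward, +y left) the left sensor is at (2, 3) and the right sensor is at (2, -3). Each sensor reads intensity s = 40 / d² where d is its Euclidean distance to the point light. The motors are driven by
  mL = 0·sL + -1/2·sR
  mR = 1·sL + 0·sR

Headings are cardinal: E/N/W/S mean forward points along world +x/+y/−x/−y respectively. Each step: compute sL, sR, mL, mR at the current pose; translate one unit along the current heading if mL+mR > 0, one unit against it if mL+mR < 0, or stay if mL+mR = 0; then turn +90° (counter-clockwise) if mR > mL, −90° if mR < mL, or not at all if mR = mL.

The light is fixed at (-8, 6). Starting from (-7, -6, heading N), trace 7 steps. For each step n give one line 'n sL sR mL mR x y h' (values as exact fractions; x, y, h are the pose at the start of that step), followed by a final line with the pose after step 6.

n=0: pose=(-7,-6,N); sL=5/13, sR=10/29; mL=-5/29, mR=5/13; mL+mR=80/377 → advance +1; mR−mL=210/377 → turn +1·90°
n=1: pose=(-7,-5,W); sL=40/197, sR=8/13; mL=-4/13, mR=40/197; mL+mR=-268/2561 → advance -1; mR−mL=1308/2561 → turn +1·90°
n=2: pose=(-6,-5,S); sL=20/97, sR=4/17; mL=-2/17, mR=20/97; mL+mR=146/1649 → advance +1; mR−mL=534/1649 → turn +1·90°
n=3: pose=(-6,-6,E); sL=40/97, sR=40/241; mL=-20/241, mR=40/97; mL+mR=7700/23377 → advance +1; mR−mL=11580/23377 → turn +1·90°
n=4: pose=(-5,-6,N); sL=2/5, sR=5/17; mL=-5/34, mR=2/5; mL+mR=43/170 → advance +1; mR−mL=93/170 → turn +1·90°
n=5: pose=(-5,-5,W); sL=40/197, sR=8/13; mL=-4/13, mR=40/197; mL+mR=-268/2561 → advance -1; mR−mL=1308/2561 → turn +1·90°
n=6: pose=(-4,-5,S); sL=20/109, sR=4/17; mL=-2/17, mR=20/109; mL+mR=122/1853 → advance +1; mR−mL=558/1853 → turn +1·90°

0 5/13 10/29 -5/29 5/13 -7 -6 N
1 40/197 8/13 -4/13 40/197 -7 -5 W
2 20/97 4/17 -2/17 20/97 -6 -5 S
3 40/97 40/241 -20/241 40/97 -6 -6 E
4 2/5 5/17 -5/34 2/5 -5 -6 N
5 40/197 8/13 -4/13 40/197 -5 -5 W
6 20/109 4/17 -2/17 20/109 -4 -5 S
final -4 -6 E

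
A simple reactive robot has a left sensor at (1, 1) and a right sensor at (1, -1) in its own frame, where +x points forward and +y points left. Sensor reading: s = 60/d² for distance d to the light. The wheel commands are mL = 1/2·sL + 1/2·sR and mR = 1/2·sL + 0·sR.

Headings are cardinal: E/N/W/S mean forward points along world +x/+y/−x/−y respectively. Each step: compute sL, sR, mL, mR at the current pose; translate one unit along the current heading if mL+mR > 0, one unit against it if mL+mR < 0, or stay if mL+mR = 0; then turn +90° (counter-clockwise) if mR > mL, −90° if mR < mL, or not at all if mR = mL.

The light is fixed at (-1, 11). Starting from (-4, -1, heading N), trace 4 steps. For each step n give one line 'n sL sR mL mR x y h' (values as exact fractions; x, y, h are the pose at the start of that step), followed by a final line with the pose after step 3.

0 60/137 12/25 1572/3425 30/137 -4 -1 N
1 15/26 15/37 945/1924 15/52 -4 0 E
2 12/29 20/51 596/1479 6/29 -3 0 S
3 30/89 6/13 462/1157 15/89 -3 -1 W
final -4 -1 N

n=0: pose=(-4,-1,N); sL=60/137, sR=12/25; mL=1572/3425, mR=30/137; mL+mR=2322/3425 → advance +1; mR−mL=-6/25 → turn -1·90°
n=1: pose=(-4,0,E); sL=15/26, sR=15/37; mL=945/1924, mR=15/52; mL+mR=375/481 → advance +1; mR−mL=-15/74 → turn -1·90°
n=2: pose=(-3,0,S); sL=12/29, sR=20/51; mL=596/1479, mR=6/29; mL+mR=902/1479 → advance +1; mR−mL=-10/51 → turn -1·90°
n=3: pose=(-3,-1,W); sL=30/89, sR=6/13; mL=462/1157, mR=15/89; mL+mR=657/1157 → advance +1; mR−mL=-3/13 → turn -1·90°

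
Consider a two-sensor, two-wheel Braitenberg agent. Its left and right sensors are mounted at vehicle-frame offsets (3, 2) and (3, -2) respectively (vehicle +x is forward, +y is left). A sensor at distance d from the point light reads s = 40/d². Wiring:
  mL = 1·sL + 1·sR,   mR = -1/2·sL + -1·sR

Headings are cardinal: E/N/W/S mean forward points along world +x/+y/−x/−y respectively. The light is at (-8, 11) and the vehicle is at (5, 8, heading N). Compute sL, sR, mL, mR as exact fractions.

left sensor world pos  = (3, 11); dL² = 121
right sensor world pos = (7, 11); dR² = 225
sL = 40/121 = 40/121
sR = 40/225 = 8/45
mL = 1·sL + 1·sR = 2768/5445
mR = -1/2·sL + -1·sR = -1868/5445

40/121 8/45 2768/5445 -1868/5445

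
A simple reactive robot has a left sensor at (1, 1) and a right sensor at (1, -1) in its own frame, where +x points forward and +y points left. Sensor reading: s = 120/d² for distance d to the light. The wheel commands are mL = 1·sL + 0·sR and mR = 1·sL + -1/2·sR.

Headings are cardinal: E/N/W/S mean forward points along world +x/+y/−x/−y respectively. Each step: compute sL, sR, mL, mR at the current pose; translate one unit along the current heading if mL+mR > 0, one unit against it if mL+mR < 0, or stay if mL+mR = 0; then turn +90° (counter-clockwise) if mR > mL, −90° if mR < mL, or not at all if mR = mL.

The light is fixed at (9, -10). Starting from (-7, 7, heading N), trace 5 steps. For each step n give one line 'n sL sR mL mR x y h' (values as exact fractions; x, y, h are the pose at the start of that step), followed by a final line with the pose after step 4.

0 120/613 40/183 120/613 9700/112179 -7 7 N
1 60/293 60/257 60/293 6630/75301 -7 8 E
2 24/97 24/109 24/97 1452/10573 -6 8 S
3 15/64 6/29 15/64 243/1856 -6 7 W
4 120/613 40/183 120/613 9700/112179 -7 7 N
final -7 8 E

n=0: pose=(-7,7,N); sL=120/613, sR=40/183; mL=120/613, mR=9700/112179; mL+mR=31660/112179 → advance +1; mR−mL=-20/183 → turn -1·90°
n=1: pose=(-7,8,E); sL=60/293, sR=60/257; mL=60/293, mR=6630/75301; mL+mR=22050/75301 → advance +1; mR−mL=-30/257 → turn -1·90°
n=2: pose=(-6,8,S); sL=24/97, sR=24/109; mL=24/97, mR=1452/10573; mL+mR=4068/10573 → advance +1; mR−mL=-12/109 → turn -1·90°
n=3: pose=(-6,7,W); sL=15/64, sR=6/29; mL=15/64, mR=243/1856; mL+mR=339/928 → advance +1; mR−mL=-3/29 → turn -1·90°
n=4: pose=(-7,7,N); sL=120/613, sR=40/183; mL=120/613, mR=9700/112179; mL+mR=31660/112179 → advance +1; mR−mL=-20/183 → turn -1·90°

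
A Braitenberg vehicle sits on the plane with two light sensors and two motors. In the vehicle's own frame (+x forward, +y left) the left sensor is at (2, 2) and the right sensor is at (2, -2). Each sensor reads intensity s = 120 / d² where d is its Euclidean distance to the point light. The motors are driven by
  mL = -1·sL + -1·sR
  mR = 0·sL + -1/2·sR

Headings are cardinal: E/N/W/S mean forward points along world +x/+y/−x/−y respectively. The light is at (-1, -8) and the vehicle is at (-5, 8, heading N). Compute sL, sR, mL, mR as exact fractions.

left sensor world pos  = (-7, 10); dL² = 360
right sensor world pos = (-3, 10); dR² = 328
sL = 120/360 = 1/3
sR = 120/328 = 15/41
mL = -1·sL + -1·sR = -86/123
mR = 0·sL + -1/2·sR = -15/82

1/3 15/41 -86/123 -15/82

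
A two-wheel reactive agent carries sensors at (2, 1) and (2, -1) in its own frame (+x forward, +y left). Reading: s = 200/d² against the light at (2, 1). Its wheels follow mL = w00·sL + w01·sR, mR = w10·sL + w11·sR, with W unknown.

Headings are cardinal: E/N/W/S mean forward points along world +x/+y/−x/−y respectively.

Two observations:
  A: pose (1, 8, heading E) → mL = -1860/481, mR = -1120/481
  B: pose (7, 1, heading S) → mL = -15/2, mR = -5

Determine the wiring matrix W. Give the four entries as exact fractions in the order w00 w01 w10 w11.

obs A: pose=(1,8,E) → sL=40/13, sR=200/37, mL=-1860/481, mR=-1120/481
obs B: pose=(7,1,S) → sL=5, sR=10, mL=-15/2, mR=-5
sensor matrix S = [[40/13, 200/37], [5, 10]]; det S = 1800/481
solve [mL_A; mL_B] = S·[w00; w01] and [mR_A; mR_B] = S·[w10; w11]:
  w00 = 1/2, w01 = -1, w10 = 1, w11 = -1

1/2 -1 1 -1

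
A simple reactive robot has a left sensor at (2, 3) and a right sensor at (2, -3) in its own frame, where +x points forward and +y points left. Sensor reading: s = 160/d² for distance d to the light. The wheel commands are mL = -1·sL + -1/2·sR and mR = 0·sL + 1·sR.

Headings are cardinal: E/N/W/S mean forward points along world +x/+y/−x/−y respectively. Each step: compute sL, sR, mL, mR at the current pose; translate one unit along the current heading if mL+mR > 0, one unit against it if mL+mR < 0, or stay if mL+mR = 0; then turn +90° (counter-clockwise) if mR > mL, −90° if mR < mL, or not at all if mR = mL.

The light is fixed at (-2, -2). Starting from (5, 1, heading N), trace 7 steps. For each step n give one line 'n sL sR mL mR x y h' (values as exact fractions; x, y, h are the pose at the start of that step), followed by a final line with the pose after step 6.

0 160/41 32/25 -4656/1025 32/25 5 1 N
1 80/13 16/5 -504/65 16/5 5 0 W
2 160/121 32/5 -2736/605 32/5 6 0 S
3 40/29 20/13 -810/377 20/13 6 -1 E
4 32/5 160/109 -3888/545 160/109 5 -1 N
5 80/17 80/17 -120/17 80/17 5 -2 W
6 32/25 160/29 -2928/725 160/29 6 -2 S
final 6 -3 E

n=0: pose=(5,1,N); sL=160/41, sR=32/25; mL=-4656/1025, mR=32/25; mL+mR=-3344/1025 → advance -1; mR−mL=5968/1025 → turn +1·90°
n=1: pose=(5,0,W); sL=80/13, sR=16/5; mL=-504/65, mR=16/5; mL+mR=-296/65 → advance -1; mR−mL=712/65 → turn +1·90°
n=2: pose=(6,0,S); sL=160/121, sR=32/5; mL=-2736/605, mR=32/5; mL+mR=1136/605 → advance +1; mR−mL=6608/605 → turn +1·90°
n=3: pose=(6,-1,E); sL=40/29, sR=20/13; mL=-810/377, mR=20/13; mL+mR=-230/377 → advance -1; mR−mL=1390/377 → turn +1·90°
n=4: pose=(5,-1,N); sL=32/5, sR=160/109; mL=-3888/545, mR=160/109; mL+mR=-3088/545 → advance -1; mR−mL=4688/545 → turn +1·90°
n=5: pose=(5,-2,W); sL=80/17, sR=80/17; mL=-120/17, mR=80/17; mL+mR=-40/17 → advance -1; mR−mL=200/17 → turn +1·90°
n=6: pose=(6,-2,S); sL=32/25, sR=160/29; mL=-2928/725, mR=160/29; mL+mR=1072/725 → advance +1; mR−mL=6928/725 → turn +1·90°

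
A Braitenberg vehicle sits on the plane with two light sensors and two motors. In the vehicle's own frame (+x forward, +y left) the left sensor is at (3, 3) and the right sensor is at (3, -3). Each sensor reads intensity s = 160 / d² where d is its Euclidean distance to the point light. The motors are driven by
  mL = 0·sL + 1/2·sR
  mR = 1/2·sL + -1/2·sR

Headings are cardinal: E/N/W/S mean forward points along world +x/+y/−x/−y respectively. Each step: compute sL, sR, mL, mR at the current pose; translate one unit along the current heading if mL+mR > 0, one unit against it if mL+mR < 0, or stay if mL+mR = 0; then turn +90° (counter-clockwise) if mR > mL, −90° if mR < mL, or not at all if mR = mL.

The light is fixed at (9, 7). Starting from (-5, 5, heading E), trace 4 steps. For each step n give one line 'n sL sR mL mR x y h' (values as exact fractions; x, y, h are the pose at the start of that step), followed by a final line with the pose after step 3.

0 80/61 80/73 40/73 480/4453 -5 5 E
1 32/25 160/281 80/281 2496/7025 -4 5 S
2 8/5 20/17 10/17 18/85 -4 4 E
3 160/117 160/261 80/261 1280/3393 -3 4 S
final -3 3 E

n=0: pose=(-5,5,E); sL=80/61, sR=80/73; mL=40/73, mR=480/4453; mL+mR=40/61 → advance +1; mR−mL=-1960/4453 → turn -1·90°
n=1: pose=(-4,5,S); sL=32/25, sR=160/281; mL=80/281, mR=2496/7025; mL+mR=16/25 → advance +1; mR−mL=496/7025 → turn +1·90°
n=2: pose=(-4,4,E); sL=8/5, sR=20/17; mL=10/17, mR=18/85; mL+mR=4/5 → advance +1; mR−mL=-32/85 → turn -1·90°
n=3: pose=(-3,4,S); sL=160/117, sR=160/261; mL=80/261, mR=1280/3393; mL+mR=80/117 → advance +1; mR−mL=80/1131 → turn +1·90°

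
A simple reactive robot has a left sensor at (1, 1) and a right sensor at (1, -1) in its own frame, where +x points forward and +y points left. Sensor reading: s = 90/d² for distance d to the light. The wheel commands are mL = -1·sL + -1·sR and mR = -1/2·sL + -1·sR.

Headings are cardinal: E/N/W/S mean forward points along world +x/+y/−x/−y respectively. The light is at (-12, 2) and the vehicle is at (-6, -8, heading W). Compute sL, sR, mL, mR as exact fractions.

45/73 45/53 -5670/3869 -8955/7738

left sensor world pos  = (-7, -9); dL² = 146
right sensor world pos = (-7, -7); dR² = 106
sL = 90/146 = 45/73
sR = 90/106 = 45/53
mL = -1·sL + -1·sR = -5670/3869
mR = -1/2·sL + -1·sR = -8955/7738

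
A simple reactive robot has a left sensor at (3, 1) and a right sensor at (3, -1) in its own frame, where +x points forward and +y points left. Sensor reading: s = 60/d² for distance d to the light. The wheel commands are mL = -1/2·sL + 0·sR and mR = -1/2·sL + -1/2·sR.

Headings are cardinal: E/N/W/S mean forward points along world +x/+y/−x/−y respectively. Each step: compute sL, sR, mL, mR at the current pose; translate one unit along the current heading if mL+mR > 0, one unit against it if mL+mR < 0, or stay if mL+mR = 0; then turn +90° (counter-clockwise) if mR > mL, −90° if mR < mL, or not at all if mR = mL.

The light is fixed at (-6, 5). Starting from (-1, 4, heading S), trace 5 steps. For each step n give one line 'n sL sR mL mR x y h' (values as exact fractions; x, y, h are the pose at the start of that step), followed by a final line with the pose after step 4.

n=0: pose=(-1,4,S); sL=15/13, sR=15/8; mL=-15/26, mR=-315/208; mL+mR=-435/208 → advance -1; mR−mL=-15/16 → turn -1·90°
n=1: pose=(-1,5,W); sL=12, sR=12; mL=-6, mR=-12; mL+mR=-18 → advance -1; mR−mL=-6 → turn -1·90°
n=2: pose=(0,5,N); sL=30/17, sR=30/29; mL=-15/17, mR=-690/493; mL+mR=-1125/493 → advance -1; mR−mL=-15/29 → turn -1·90°
n=3: pose=(0,4,E); sL=20/27, sR=12/17; mL=-10/27, mR=-332/459; mL+mR=-502/459 → advance -1; mR−mL=-6/17 → turn -1·90°
n=4: pose=(-1,4,S); sL=15/13, sR=15/8; mL=-15/26, mR=-315/208; mL+mR=-435/208 → advance -1; mR−mL=-15/16 → turn -1·90°

0 15/13 15/8 -15/26 -315/208 -1 4 S
1 12 12 -6 -12 -1 5 W
2 30/17 30/29 -15/17 -690/493 0 5 N
3 20/27 12/17 -10/27 -332/459 0 4 E
4 15/13 15/8 -15/26 -315/208 -1 4 S
final -1 5 W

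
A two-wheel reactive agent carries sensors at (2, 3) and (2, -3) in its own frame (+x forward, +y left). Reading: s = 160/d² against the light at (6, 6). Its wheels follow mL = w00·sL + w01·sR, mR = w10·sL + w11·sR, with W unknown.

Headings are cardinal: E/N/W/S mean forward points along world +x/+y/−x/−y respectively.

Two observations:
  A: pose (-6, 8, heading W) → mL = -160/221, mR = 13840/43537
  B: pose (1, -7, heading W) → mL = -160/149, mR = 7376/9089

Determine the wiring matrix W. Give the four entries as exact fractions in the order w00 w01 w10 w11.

0 -1 -1/2 1

obs A: pose=(-6,8,W) → sL=160/197, sR=160/221, mL=-160/221, mR=13840/43537
obs B: pose=(1,-7,W) → sL=32/61, sR=160/149, mL=-160/149, mR=7376/9089
sensor matrix S = [[160/197, 160/221], [32/61, 160/149]]; det S = 194826240/395707793
solve [mL_A; mL_B] = S·[w00; w01] and [mR_A; mR_B] = S·[w10; w11]:
  w00 = 0, w01 = -1, w10 = -1/2, w11 = 1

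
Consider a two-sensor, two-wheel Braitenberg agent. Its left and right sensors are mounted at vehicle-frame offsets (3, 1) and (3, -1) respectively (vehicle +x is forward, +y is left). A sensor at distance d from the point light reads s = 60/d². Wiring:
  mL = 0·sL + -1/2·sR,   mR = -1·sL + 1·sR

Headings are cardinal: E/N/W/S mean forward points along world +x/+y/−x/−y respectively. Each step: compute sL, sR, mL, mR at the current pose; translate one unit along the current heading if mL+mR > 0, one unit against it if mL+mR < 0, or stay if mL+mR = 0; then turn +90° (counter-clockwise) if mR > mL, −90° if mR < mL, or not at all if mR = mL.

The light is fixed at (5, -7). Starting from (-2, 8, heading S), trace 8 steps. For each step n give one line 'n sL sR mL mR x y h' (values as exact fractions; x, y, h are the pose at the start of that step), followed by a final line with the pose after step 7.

n=0: pose=(-2,8,S); sL=1/3, sR=15/52; mL=-15/104, mR=-7/156; mL+mR=-59/312 → advance -1; mR−mL=31/312 → turn +1·90°
n=1: pose=(-2,9,E); sL=12/61, sR=60/241; mL=-30/241, mR=768/14701; mL+mR=-1062/14701 → advance -1; mR−mL=2598/14701 → turn +1·90°
n=2: pose=(-3,9,N); sL=30/221, sR=6/41; mL=-3/41, mR=96/9061; mL+mR=-567/9061 → advance -1; mR−mL=759/9061 → turn +1·90°
n=3: pose=(-3,8,W); sL=60/317, sR=60/377; mL=-30/377, mR=-3600/119509; mL+mR=-13110/119509 → advance -1; mR−mL=5910/119509 → turn +1·90°
n=4: pose=(-2,8,S); sL=1/3, sR=15/52; mL=-15/104, mR=-7/156; mL+mR=-59/312 → advance -1; mR−mL=31/312 → turn +1·90°
n=5: pose=(-2,9,E); sL=12/61, sR=60/241; mL=-30/241, mR=768/14701; mL+mR=-1062/14701 → advance -1; mR−mL=2598/14701 → turn +1·90°
n=6: pose=(-3,9,N); sL=30/221, sR=6/41; mL=-3/41, mR=96/9061; mL+mR=-567/9061 → advance -1; mR−mL=759/9061 → turn +1·90°
n=7: pose=(-3,8,W); sL=60/317, sR=60/377; mL=-30/377, mR=-3600/119509; mL+mR=-13110/119509 → advance -1; mR−mL=5910/119509 → turn +1·90°

0 1/3 15/52 -15/104 -7/156 -2 8 S
1 12/61 60/241 -30/241 768/14701 -2 9 E
2 30/221 6/41 -3/41 96/9061 -3 9 N
3 60/317 60/377 -30/377 -3600/119509 -3 8 W
4 1/3 15/52 -15/104 -7/156 -2 8 S
5 12/61 60/241 -30/241 768/14701 -2 9 E
6 30/221 6/41 -3/41 96/9061 -3 9 N
7 60/317 60/377 -30/377 -3600/119509 -3 8 W
final -2 8 S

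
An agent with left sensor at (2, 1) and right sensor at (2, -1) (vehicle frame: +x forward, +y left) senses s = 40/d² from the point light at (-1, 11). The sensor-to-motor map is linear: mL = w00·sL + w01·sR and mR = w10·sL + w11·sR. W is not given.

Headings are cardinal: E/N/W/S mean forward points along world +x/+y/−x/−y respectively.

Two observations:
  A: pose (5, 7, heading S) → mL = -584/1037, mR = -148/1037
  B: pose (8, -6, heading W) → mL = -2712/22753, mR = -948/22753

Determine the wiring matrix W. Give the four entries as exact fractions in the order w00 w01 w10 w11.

-1/2 -1/2 -1 1/2

obs A: pose=(5,7,S) → sL=8/17, sR=40/61, mL=-584/1037, mR=-148/1037
obs B: pose=(8,-6,W) → sL=40/373, sR=8/61, mL=-2712/22753, mR=-948/22753
sensor matrix S = [[8/17, 40/61], [40/373, 8/61]]; det S = -3328/386801
solve [mL_A; mL_B] = S·[w00; w01] and [mR_A; mR_B] = S·[w10; w11]:
  w00 = -1/2, w01 = -1/2, w10 = -1, w11 = 1/2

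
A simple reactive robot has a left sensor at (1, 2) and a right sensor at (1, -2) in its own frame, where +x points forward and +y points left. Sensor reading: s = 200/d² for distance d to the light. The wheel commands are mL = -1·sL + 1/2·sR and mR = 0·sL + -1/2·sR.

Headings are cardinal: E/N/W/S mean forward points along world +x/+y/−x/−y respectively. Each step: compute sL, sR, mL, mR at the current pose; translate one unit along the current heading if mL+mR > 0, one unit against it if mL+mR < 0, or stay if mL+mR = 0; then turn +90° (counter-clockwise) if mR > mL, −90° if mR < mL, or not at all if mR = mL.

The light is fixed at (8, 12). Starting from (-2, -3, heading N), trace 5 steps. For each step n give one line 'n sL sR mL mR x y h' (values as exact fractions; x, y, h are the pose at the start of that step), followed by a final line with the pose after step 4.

0 10/17 10/13 -45/221 -5/13 -2 -3 N
1 200/277 40/81 -10660/22437 -20/81 -2 -4 E
2 100/197 100/153 -5450/30141 -50/153 -3 -4 N
3 8/13 200/461 -2388/5993 -100/461 -3 -5 E
4 50/113 50/89 -1625/10057 -25/89 -4 -5 N
final -4 -6 E

n=0: pose=(-2,-3,N); sL=10/17, sR=10/13; mL=-45/221, mR=-5/13; mL+mR=-10/17 → advance -1; mR−mL=-40/221 → turn -1·90°
n=1: pose=(-2,-4,E); sL=200/277, sR=40/81; mL=-10660/22437, mR=-20/81; mL+mR=-200/277 → advance -1; mR−mL=5120/22437 → turn +1·90°
n=2: pose=(-3,-4,N); sL=100/197, sR=100/153; mL=-5450/30141, mR=-50/153; mL+mR=-100/197 → advance -1; mR−mL=-4400/30141 → turn -1·90°
n=3: pose=(-3,-5,E); sL=8/13, sR=200/461; mL=-2388/5993, mR=-100/461; mL+mR=-8/13 → advance -1; mR−mL=1088/5993 → turn +1·90°
n=4: pose=(-4,-5,N); sL=50/113, sR=50/89; mL=-1625/10057, mR=-25/89; mL+mR=-50/113 → advance -1; mR−mL=-1200/10057 → turn -1·90°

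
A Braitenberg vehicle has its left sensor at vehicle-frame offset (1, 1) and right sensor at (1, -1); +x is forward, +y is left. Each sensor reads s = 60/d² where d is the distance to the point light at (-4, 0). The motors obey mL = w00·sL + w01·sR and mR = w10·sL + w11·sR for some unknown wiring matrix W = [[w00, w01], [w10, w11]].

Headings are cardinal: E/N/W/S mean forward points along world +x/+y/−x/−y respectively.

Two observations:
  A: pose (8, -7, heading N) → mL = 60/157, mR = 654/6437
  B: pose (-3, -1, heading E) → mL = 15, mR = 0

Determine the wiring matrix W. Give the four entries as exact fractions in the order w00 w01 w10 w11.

obs A: pose=(8,-7,N) → sL=60/157, sR=12/41, mL=60/157, mR=654/6437
obs B: pose=(-3,-1,E) → sL=15, sR=15/2, mL=15, mR=0
sensor matrix S = [[60/157, 12/41], [15, 15/2]]; det S = -9810/6437
solve [mL_A; mL_B] = S·[w00; w01] and [mR_A; mR_B] = S·[w10; w11]:
  w00 = 1, w01 = 0, w10 = -1/2, w11 = 1

1 0 -1/2 1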